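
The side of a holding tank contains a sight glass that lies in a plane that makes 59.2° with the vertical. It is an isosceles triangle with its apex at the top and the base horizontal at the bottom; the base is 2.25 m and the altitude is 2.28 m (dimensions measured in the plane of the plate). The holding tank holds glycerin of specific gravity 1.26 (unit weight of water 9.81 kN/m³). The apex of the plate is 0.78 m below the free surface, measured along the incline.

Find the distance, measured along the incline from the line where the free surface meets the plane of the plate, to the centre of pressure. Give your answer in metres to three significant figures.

y_p = 2.43 m

γ = 1.26 × 9.81 = 12.3606 kN/m³.
The plate makes 59.2° with the vertical, i.e. θ = 90° − 59.2° = 30.8° to the horizontal. Measuring y along the incline from the free-surface line, vertical depth h = y·sinθ with sinθ = 0.512043.
With the apex up, the centroid sits 2h/3 = 2 × 2.28/3 = 1.52 m below the apex, so y_c = 0.78 + 1.52 = 2.3 m and h_c = 2.3 × 0.512043 = 1.1777 m.
A = ½ × 2.25 × 2.28 = 2.565 m².
Resultant F = γ·h_c·A = 12.3606 × 1.1777 × 2.565 = 37.3389 kN.
I_c = b·h³/36 = 2.25 × 2.28³/36 = 0.740772 m⁴.
Centre of pressure: y_p = y_c + I_c/(y_c·A) = 2.3 + 0.740772/(2.3 × 2.565) = 2.3 + 0.125565 = 2.42556 m along the plane.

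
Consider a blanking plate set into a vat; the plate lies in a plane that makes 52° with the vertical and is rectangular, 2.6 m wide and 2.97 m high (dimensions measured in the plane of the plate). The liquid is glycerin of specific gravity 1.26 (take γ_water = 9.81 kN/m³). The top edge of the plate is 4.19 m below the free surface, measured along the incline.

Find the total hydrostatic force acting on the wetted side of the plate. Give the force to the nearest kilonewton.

F ≈ 333 kN

γ = 1.26 × 9.81 = 12.3606 kN/m³.
The plate makes 52° with the vertical, i.e. θ = 90° − 52° = 38° to the horizontal. Measuring y along the incline from the free-surface line, vertical depth h = y·sinθ with sinθ = 0.615661.
The centroid lies 2.97/2 = 1.485 m below the top edge, so y_c = 4.19 + 1.485 = 5.675 m and h_c = 5.675 × 0.615661 = 3.49388 m.
A = 2.6 × 2.97 = 7.722 m².
Resultant F = γ·h_c·A = 12.3606 × 3.49388 × 7.722 = 333.486 kN.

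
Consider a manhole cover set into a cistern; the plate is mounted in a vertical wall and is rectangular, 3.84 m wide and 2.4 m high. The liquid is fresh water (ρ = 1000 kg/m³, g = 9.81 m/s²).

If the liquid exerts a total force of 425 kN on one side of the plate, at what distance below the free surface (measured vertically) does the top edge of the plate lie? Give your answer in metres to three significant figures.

γ = ρg = 1000 × 9.81 = 9810 N/m³ = 9.81 kN/m³.
A = 3.84 × 2.4 = 9.216 m².
From F = γ·h_c·A, the centroid depth is h_c = 425/(9.81 × 9.216) = 4.70086 m.
The centroid lies 2.4/2 = 1.2 m below the top edge, so the top edge sits at h_top = 4.70086 − 1.2 = 3.50086 m below the surface.

d_top ≈ 3.50 m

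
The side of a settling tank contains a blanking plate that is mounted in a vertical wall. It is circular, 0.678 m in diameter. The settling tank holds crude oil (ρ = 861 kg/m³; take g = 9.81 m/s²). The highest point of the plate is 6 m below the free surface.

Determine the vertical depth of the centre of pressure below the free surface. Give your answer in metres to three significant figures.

γ = ρg = 861 × 9.81 / 1000 = 8.44641 kN/m³.
The centroid is at the centre, 0.339 m below the top of the plate, so the centroid depth is h_c = 6 + 0.339 = 6.339 m.
A = π(0.339)² = 0.361035 m².
Resultant F = γ·h_c·A = 8.44641 × 6.339 × 0.361035 = 19.3305 kN.
I_c = πr⁴/4 = π × 0.339⁴/4 = 0.0103726 m⁴.
Centre of pressure: y_p = y_c + I_c/(y_c·A) = 6.339 + 0.0103726/(6.339 × 0.361035) = 6.339 + 0.00453229 = 6.34353 m along the plane.

h_p = 6.34 m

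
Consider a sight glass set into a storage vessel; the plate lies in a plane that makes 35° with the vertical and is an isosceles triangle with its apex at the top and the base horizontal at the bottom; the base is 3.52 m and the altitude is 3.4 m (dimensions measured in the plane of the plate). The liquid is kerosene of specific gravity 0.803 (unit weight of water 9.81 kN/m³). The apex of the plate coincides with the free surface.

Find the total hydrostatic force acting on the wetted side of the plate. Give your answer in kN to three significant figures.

γ = 0.803 × 9.81 = 7.87743 kN/m³.
The plate makes 35° with the vertical, i.e. θ = 90° − 35° = 55° to the horizontal. Measuring y along the incline from the free-surface line, vertical depth h = y·sinθ with sinθ = 0.819152.
With the apex up, the centroid sits 2h/3 = 2 × 3.4/3 = 2.26667 m below the apex, so y_c = 2.26667 m and h_c = 2.26667 × 0.819152 = 1.85675 m.
A = ½ × 3.52 × 3.4 = 5.984 m².
Resultant F = γ·h_c·A = 7.87743 × 1.85675 × 5.984 = 87.5245 kN.

F ≈ 87.5 kN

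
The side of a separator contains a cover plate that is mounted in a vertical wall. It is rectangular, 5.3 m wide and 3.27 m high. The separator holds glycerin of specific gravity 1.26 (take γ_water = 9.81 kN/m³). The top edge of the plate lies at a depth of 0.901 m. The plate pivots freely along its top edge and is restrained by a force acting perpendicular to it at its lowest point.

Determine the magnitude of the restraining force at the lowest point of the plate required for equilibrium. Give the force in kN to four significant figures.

γ = 1.26 × 9.81 = 12.3606 kN/m³.
The centroid lies 3.27/2 = 1.635 m below the top edge, so the centroid depth is h_c = 0.901 + 1.635 = 2.536 m.
A = 5.3 × 3.27 = 17.331 m².
Resultant F = γ·h_c·A = 12.3606 × 2.536 × 17.331 = 543.266 kN.
I_c = b·h³/12 = 5.3 × 3.27³/12 = 15.4432 m⁴.
Centre of pressure: y_p = y_c + I_c/(y_c·A) = 2.536 + 15.4432/(2.536 × 17.331) = 2.536 + 0.35137 = 2.88737 m along the plane.
The resultant acts 1.635 + 0.35137 = 1.98637 m (along the plate) below the hinge at the top edge, so the moment about the hinge is M = F × 1.98637 = 543.266 × 1.98637 = 1079.13 kN·m.
A normal force at the bottom, 3.27 m from the hinge, must supply this moment: P = 1079.13/3.27 = 330.009 kN.

P ≈ 330.0 kN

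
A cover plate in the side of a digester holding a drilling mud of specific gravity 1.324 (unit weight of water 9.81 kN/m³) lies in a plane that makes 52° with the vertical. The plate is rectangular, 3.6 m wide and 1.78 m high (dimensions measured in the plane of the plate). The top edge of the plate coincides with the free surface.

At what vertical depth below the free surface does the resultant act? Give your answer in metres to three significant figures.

γ = 1.324 × 9.81 = 12.98844 kN/m³.
The plate makes 52° with the vertical, i.e. θ = 90° − 52° = 38° to the horizontal. Measuring y along the incline from the free-surface line, vertical depth h = y·sinθ with sinθ = 0.615661.
The centroid lies 1.78/2 = 0.89 m below the top edge, so y_c = 0.89 m and h_c = 0.89 × 0.615661 = 0.547938 m.
A = 3.6 × 1.78 = 6.408 m².
Resultant F = γ·h_c·A = 12.98844 × 0.547938 × 6.408 = 45.6048 kN.
I_c = b·h³/12 = 3.6 × 1.78³/12 = 1.69193 m⁴.
Centre of pressure: y_p = y_c + I_c/(y_c·A) = 0.89 + 1.69193/(0.89 × 6.408) = 0.89 + 0.296667 = 1.18667 m along the plane.
Vertically, h_p = y_p·sinθ = 1.18667 × 0.615661 = 0.730586 m.

h_p = 0.731 m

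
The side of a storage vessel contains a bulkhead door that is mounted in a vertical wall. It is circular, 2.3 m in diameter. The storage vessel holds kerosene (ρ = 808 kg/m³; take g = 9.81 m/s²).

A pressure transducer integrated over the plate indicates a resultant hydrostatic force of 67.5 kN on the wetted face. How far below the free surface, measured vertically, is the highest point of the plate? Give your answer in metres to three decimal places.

d_top ≈ 0.900 m

γ = ρg = 808 × 9.81 / 1000 = 7.92648 kN/m³.
A = π(1.15)² = 4.15476 m².
From F = γ·h_c·A, the centroid depth is h_c = 67.5/(7.92648 × 4.15476) = 2.04964 m.
The centroid is at the centre, 1.15 m below the top of the plate, so the highest point sits at h_top = 2.04964 − 1.15 = 0.89964 m below the surface.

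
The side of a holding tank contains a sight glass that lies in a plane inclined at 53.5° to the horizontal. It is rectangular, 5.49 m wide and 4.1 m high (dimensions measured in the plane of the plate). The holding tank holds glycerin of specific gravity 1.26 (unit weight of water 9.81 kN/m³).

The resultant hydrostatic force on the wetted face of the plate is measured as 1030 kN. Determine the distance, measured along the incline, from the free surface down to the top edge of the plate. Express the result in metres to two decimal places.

y_top ≈ 2.56 m

γ = 1.26 × 9.81 = 12.3606 kN/m³.
A = 5.49 × 4.1 = 22.509 m².
From F = γ·h_c·A, the centroid depth is h_c = 1030/(12.3606 × 22.509) = 3.70204 m.
Let θ = 53.5° be the plate's angle to the horizontal; measure y along the incline from where the plane meets the free surface. Vertical depth h = y·sinθ with sinθ = 0.803857.
Along the incline, y_c = h_c/sinθ = 3.70204/0.803857 = 4.60535 m.
The centroid lies 4.1/2 = 2.05 m below the top edge, so the top edge sits at y_top = 4.60535 − 2.05 = 2.55535 m along the incline.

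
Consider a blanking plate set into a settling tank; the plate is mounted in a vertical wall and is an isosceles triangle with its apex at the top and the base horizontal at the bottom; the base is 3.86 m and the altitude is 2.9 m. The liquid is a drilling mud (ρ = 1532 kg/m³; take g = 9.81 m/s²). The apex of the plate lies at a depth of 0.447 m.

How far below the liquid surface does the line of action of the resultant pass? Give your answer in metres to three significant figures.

γ = ρg = 1532 × 9.81 / 1000 = 15.02892 kN/m³.
With the apex up, the centroid sits 2h/3 = 2 × 2.9/3 = 1.93333 m below the apex, so the centroid depth is h_c = 0.447 + 1.93333 = 2.38033 m.
A = ½ × 3.86 × 2.9 = 5.597 m².
Resultant F = γ·h_c·A = 15.02892 × 2.38033 × 5.597 = 200.226 kN.
I_c = b·h³/36 = 3.86 × 2.9³/36 = 2.61504 m⁴.
Centre of pressure: y_p = y_c + I_c/(y_c·A) = 2.38033 + 2.61504/(2.38033 × 5.597) = 2.38033 + 0.196284 = 2.57661 m along the plane.

h_p = 2.58 m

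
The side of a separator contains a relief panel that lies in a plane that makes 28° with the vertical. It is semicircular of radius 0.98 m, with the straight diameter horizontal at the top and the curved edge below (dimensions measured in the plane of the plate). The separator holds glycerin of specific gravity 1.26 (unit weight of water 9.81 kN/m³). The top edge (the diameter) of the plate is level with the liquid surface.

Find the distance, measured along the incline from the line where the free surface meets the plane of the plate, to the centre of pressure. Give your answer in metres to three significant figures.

γ = 1.26 × 9.81 = 12.3606 kN/m³.
The plate makes 28° with the vertical, i.e. θ = 90° − 28° = 62° to the horizontal. Measuring y along the incline from the free-surface line, vertical depth h = y·sinθ with sinθ = 0.882948.
The centroid of a semicircle lies 4r/(3π) = 0.415925 m from the diameter, here below the top edge, so y_c = 0.415925 m and h_c = 0.415925 × 0.882948 = 0.36724 m.
A = πr²/2 = π × 0.98²/2 = 1.50859 m².
Resultant F = γ·h_c·A = 12.3606 × 0.36724 × 1.50859 = 6.84795 kN.
I_c = (π/8 − 8/(9π))·r⁴ = 0.109757 × 0.98⁴ = 0.101236 m⁴.
Centre of pressure: y_p = y_c + I_c/(y_c·A) = 0.415925 + 0.101236/(0.415925 × 1.50859) = 0.415925 + 0.161342 = 0.577267 m along the plane.

y_p = 0.577 m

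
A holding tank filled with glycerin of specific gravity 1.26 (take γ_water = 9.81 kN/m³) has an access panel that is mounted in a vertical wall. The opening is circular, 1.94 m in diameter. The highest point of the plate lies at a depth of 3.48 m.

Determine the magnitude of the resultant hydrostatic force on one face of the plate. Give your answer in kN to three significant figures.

F ≈ 163 kN

γ = 1.26 × 9.81 = 12.3606 kN/m³.
The centroid is at the centre, 0.97 m below the top of the plate, so the centroid depth is h_c = 3.48 + 0.97 = 4.45 m.
A = π(0.97)² = 2.95592 m².
Resultant F = γ·h_c·A = 12.3606 × 4.45 × 2.95592 = 162.589 kN.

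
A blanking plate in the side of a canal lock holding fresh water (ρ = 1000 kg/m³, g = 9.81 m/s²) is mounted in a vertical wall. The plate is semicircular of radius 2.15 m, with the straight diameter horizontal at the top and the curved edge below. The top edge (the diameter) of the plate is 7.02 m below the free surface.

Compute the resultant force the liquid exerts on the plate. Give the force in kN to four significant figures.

F ≈ 565.0 kN

γ = ρg = 1000 × 9.81 = 9810 N/m³ = 9.81 kN/m³.
The centroid of a semicircle lies 4r/(3π) = 0.912488 m from the diameter, here below the top edge, so the centroid depth is h_c = 7.02 + 0.912488 = 7.93249 m.
A = πr²/2 = π × 2.15²/2 = 7.26101 m².
Resultant F = γ·h_c·A = 9.81 × 7.93249 × 7.26101 = 565.035 kN.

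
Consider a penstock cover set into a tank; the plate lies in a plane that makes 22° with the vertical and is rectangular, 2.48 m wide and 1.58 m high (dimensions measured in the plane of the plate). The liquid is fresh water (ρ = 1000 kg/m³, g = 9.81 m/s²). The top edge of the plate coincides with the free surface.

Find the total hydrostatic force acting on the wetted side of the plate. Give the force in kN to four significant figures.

F ≈ 28.16 kN

γ = ρg = 1000 × 9.81 = 9810 N/m³ = 9.81 kN/m³.
The plate makes 22° with the vertical, i.e. θ = 90° − 22° = 68° to the horizontal. Measuring y along the incline from the free-surface line, vertical depth h = y·sinθ with sinθ = 0.927184.
The centroid lies 1.58/2 = 0.79 m below the top edge, so y_c = 0.79 m and h_c = 0.79 × 0.927184 = 0.732475 m.
A = 2.48 × 1.58 = 3.9184 m².
Resultant F = γ·h_c·A = 9.81 × 0.732475 × 3.9184 = 28.156 kN.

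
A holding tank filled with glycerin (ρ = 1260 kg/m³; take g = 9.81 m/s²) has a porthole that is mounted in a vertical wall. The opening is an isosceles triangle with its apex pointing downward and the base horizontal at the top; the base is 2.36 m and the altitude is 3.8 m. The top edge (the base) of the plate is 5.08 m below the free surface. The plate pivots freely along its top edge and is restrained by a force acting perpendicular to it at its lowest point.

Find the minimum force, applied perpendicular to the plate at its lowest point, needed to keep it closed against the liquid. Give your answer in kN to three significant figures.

γ = ρg = 1260 × 9.81 / 1000 = 12.3606 kN/m³.
With the apex down, the centroid sits h/3 = 3.8/3 = 1.26667 m below the base (the top edge), so the centroid depth is h_c = 5.08 + 1.26667 = 6.34667 m.
A = ½ × 2.36 × 3.8 = 4.484 m².
Resultant F = γ·h_c·A = 12.3606 × 6.34667 × 4.484 = 351.764 kN.
I_c = b·h³/36 = 2.36 × 3.8³/36 = 3.59716 m⁴.
Centre of pressure: y_p = y_c + I_c/(y_c·A) = 6.34667 + 3.59716/(6.34667 × 4.484) = 6.34667 + 0.1264 = 6.47307 m along the plane.
The resultant acts 1.26667 + 0.1264 = 1.39307 m (along the plate) below the hinge at the top edge, so the moment about the hinge is M = F × 1.39307 = 351.764 × 1.39307 = 490.032 kN·m.
A normal force at the bottom, 3.8 m from the hinge, must supply this moment: P = 490.032/3.8 = 128.956 kN.

P ≈ 129 kN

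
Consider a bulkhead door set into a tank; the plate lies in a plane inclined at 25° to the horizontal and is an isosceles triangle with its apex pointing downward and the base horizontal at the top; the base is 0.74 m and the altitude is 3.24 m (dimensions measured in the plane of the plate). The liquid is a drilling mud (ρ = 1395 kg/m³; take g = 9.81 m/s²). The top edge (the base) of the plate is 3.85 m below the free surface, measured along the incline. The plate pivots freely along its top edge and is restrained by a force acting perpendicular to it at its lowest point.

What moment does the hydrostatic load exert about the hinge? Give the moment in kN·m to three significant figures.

M ≈ 41.0 kN·m

γ = ρg = 1395 × 9.81 / 1000 = 13.68495 kN/m³.
Let θ = 25° be the plate's angle to the horizontal; measure y along the incline from where the plane meets the free surface. Vertical depth h = y·sinθ with sinθ = 0.422618.
With the apex down, the centroid sits h/3 = 3.24/3 = 1.08 m below the base (the top edge), so y_c = 3.85 + 1.08 = 4.93 m and h_c = 4.93 × 0.422618 = 2.08351 m.
A = ½ × 0.74 × 3.24 = 1.1988 m².
Resultant F = γ·h_c·A = 13.68495 × 2.08351 × 1.1988 = 34.1811 kN.
I_c = b·h³/36 = 0.74 × 3.24³/36 = 0.69914 m⁴.
Centre of pressure: y_p = y_c + I_c/(y_c·A) = 4.93 + 0.69914/(4.93 × 1.1988) = 4.93 + 0.118296 = 5.0483 m along the plane.
The resultant acts 1.08 + 0.118296 = 1.1983 m (along the plate) below the hinge at the top edge, so the moment about the hinge is M = F × 1.1983 = 34.1811 × 1.1983 = 40.9592 kN·m.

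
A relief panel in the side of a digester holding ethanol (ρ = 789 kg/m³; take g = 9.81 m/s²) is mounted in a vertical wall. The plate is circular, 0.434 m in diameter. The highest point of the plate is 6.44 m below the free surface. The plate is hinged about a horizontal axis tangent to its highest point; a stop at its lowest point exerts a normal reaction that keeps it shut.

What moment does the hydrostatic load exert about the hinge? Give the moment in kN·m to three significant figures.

M ≈ 1.67 kN·m

γ = ρg = 789 × 9.81 / 1000 = 7.74009 kN/m³.
The centroid is at the centre, 0.217 m below the top of the plate, so the centroid depth is h_c = 6.44 + 0.217 = 6.657 m.
A = π(0.217)² = 0.147934 m².
Resultant F = γ·h_c·A = 7.74009 × 6.657 × 0.147934 = 7.62241 kN.
I_c = πr⁴/4 = π × 0.217⁴/4 = 0.00174152 m⁴.
Centre of pressure: y_p = y_c + I_c/(y_c·A) = 6.657 + 0.00174152/(6.657 × 0.147934) = 6.657 + 0.00176841 = 6.65877 m along the plane.
The resultant acts 0.217 + 0.00176841 = 0.218768 m (along the plate) below the hinge at the top edge, so the moment about the hinge is M = F × 0.218768 = 7.62241 × 0.218768 = 1.66754 kN·m.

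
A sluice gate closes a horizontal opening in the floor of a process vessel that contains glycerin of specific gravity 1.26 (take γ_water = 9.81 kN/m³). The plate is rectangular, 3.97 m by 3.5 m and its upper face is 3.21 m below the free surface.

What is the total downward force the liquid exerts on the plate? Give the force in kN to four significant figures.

F ≈ 551.3 kN

γ = 1.26 × 9.81 = 12.3606 kN/m³.
The plate is horizontal, so pressure is uniform at p = γ·h = 12.3606 × 3.21 = 39.6775 kN/m².
A = 3.97 × 3.5 = 13.895 m².
F = p·A = 39.6775 × 13.895 = 551.319 kN.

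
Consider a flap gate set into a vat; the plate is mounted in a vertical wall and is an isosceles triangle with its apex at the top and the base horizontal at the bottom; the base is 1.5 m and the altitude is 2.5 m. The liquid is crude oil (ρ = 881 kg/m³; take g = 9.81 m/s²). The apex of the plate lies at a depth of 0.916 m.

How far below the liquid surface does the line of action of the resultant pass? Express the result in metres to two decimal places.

h_p = 2.72 m

γ = ρg = 881 × 9.81 / 1000 = 8.64261 kN/m³.
With the apex up, the centroid sits 2h/3 = 2 × 2.5/3 = 1.66667 m below the apex, so the centroid depth is h_c = 0.916 + 1.66667 = 2.58267 m.
A = ½ × 1.5 × 2.5 = 1.875 m².
Resultant F = γ·h_c·A = 8.64261 × 2.58267 × 1.875 = 41.8519 kN.
I_c = b·h³/36 = 1.5 × 2.5³/36 = 0.651042 m⁴.
Centre of pressure: y_p = y_c + I_c/(y_c·A) = 2.58267 + 0.651042/(2.58267 × 1.875) = 2.58267 + 0.134443 = 2.71711 m along the plane.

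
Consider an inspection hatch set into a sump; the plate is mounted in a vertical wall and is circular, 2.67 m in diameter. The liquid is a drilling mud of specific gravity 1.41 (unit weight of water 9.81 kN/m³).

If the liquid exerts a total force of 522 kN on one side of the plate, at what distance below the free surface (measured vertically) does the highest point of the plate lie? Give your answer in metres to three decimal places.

d_top ≈ 5.405 m

γ = 1.41 × 9.81 = 13.8321 kN/m³.
A = π(1.335)² = 5.59902 m².
From F = γ·h_c·A, the centroid depth is h_c = 522/(13.8321 × 5.59902) = 6.74016 m.
The centroid is at the centre, 1.335 m below the top of the plate, so the highest point sits at h_top = 6.74016 − 1.335 = 5.40516 m below the surface.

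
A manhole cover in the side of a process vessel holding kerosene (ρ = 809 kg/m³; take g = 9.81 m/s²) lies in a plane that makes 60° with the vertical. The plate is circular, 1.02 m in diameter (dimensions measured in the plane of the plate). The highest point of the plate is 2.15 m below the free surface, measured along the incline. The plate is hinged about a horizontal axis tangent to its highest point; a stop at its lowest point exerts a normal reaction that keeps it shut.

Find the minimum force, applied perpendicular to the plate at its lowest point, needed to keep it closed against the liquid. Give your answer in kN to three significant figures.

γ = ρg = 809 × 9.81 / 1000 = 7.93629 kN/m³.
The plate makes 60° with the vertical, i.e. θ = 90° − 60° = 30° to the horizontal. Measuring y along the incline from the free-surface line, vertical depth h = y·sinθ with sinθ = 0.500000.
The centroid is at the centre, 0.51 m below the top of the plate, so y_c = 2.15 + 0.51 = 2.66 m and h_c = 2.66 × 0.500000 = 1.33 m.
A = π(0.51)² = 0.817128 m².
Resultant F = γ·h_c·A = 7.93629 × 1.33 × 0.817128 = 8.625 kN.
I_c = πr⁴/4 = π × 0.51⁴/4 = 0.0531338 m⁴.
Centre of pressure: y_p = y_c + I_c/(y_c·A) = 2.66 + 0.0531338/(2.66 × 0.817128) = 2.66 + 0.0244455 = 2.68445 m along the plane.
The resultant acts 0.51 + 0.0244455 = 0.534446 m (along the plate) below the hinge at the top edge, so the moment about the hinge is M = F × 0.534446 = 8.625 × 0.534446 = 4.6096 kN·m.
A normal force at the bottom, 1.02 m from the hinge, must supply this moment: P = 4.6096/1.02 = 4.51922 kN.

P ≈ 4.52 kN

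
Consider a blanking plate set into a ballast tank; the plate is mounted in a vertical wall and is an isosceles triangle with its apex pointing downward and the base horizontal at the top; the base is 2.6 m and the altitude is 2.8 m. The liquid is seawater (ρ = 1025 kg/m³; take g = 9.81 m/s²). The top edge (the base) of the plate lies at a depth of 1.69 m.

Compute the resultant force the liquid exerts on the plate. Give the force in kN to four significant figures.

F ≈ 96.02 kN

γ = ρg = 1025 × 9.81 / 1000 = 10.05525 kN/m³.
With the apex down, the centroid sits h/3 = 2.8/3 = 0.933333 m below the base (the top edge), so the centroid depth is h_c = 1.69 + 0.933333 = 2.62333 m.
A = ½ × 2.6 × 2.8 = 3.64 m².
Resultant F = γ·h_c·A = 10.05525 × 2.62333 × 3.64 = 96.0168 kN.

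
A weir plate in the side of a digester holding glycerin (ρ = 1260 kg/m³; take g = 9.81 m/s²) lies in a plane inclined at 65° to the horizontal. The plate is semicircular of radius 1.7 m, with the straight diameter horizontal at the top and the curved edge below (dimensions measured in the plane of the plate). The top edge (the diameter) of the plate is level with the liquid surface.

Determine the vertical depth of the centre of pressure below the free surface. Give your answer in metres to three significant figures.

γ = ρg = 1260 × 9.81 / 1000 = 12.3606 kN/m³.
Let θ = 65° be the plate's angle to the horizontal; measure y along the incline from where the plane meets the free surface. Vertical depth h = y·sinθ with sinθ = 0.906308.
The centroid of a semicircle lies 4r/(3π) = 0.721502 m from the diameter, here below the top edge, so y_c = 0.721502 m and h_c = 0.721502 × 0.906308 = 0.653903 m.
A = πr²/2 = π × 1.7²/2 = 4.5396 m².
Resultant F = γ·h_c·A = 12.3606 × 0.653903 × 4.5396 = 36.6919 kN.
I_c = (π/8 − 8/(9π))·r⁴ = 0.109757 × 1.7⁴ = 0.916701 m⁴.
Centre of pressure: y_p = y_c + I_c/(y_c·A) = 0.721502 + 0.916701/(0.721502 × 4.5396) = 0.721502 + 0.27988 = 1.00138 m along the plane.
Vertically, h_p = y_p·sinθ = 1.00138 × 0.906308 = 0.907559 m.

h_p = 0.908 m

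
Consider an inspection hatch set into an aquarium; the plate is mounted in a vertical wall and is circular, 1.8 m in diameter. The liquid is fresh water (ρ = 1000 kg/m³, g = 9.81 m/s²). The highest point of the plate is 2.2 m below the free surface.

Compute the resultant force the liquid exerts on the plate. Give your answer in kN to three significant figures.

γ = ρg = 1000 × 9.81 = 9810 N/m³ = 9.81 kN/m³.
The centroid is at the centre, 0.9 m below the top of the plate, so the centroid depth is h_c = 2.2 + 0.9 = 3.1 m.
A = π(0.9)² = 2.54469 m².
Resultant F = γ·h_c·A = 9.81 × 3.1 × 2.54469 = 77.3866 kN.

F ≈ 77.4 kN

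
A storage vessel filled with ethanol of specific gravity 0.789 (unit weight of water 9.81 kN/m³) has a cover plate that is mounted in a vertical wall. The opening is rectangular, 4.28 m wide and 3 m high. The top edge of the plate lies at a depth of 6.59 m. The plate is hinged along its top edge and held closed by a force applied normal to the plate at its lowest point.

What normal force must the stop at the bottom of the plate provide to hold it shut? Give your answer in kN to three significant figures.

γ = 0.789 × 9.81 = 7.74009 kN/m³.
The centroid lies 3/2 = 1.5 m below the top edge, so the centroid depth is h_c = 6.59 + 1.5 = 8.09 m.
A = 4.28 × 3 = 12.84 m².
Resultant F = γ·h_c·A = 7.74009 × 8.09 × 12.84 = 804.006 kN.
I_c = b·h³/12 = 4.28 × 3³/12 = 9.63 m⁴.
Centre of pressure: y_p = y_c + I_c/(y_c·A) = 8.09 + 9.63/(8.09 × 12.84) = 8.09 + 0.092707 = 8.18271 m along the plane.
The resultant acts 1.5 + 0.092707 = 1.59271 m (along the plate) below the hinge at the top edge, so the moment about the hinge is M = F × 1.59271 = 804.006 × 1.59271 = 1280.55 kN·m.
A normal force at the bottom, 3 m from the hinge, must supply this moment: P = 1280.55/3 = 426.85 kN.

P ≈ 427 kN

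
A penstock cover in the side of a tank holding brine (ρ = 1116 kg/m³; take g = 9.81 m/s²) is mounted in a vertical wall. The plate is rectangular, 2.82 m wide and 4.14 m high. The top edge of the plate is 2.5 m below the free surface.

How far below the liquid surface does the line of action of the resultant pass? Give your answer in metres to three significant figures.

h_p = 4.88 m

γ = ρg = 1116 × 9.81 / 1000 = 10.94796 kN/m³.
The centroid lies 4.14/2 = 2.07 m below the top edge, so the centroid depth is h_c = 2.5 + 2.07 = 4.57 m.
A = 2.82 × 4.14 = 11.6748 m².
Resultant F = γ·h_c·A = 10.94796 × 4.57 × 11.6748 = 584.116 kN.
I_c = b·h³/12 = 2.82 × 4.14³/12 = 16.6751 m⁴.
Centre of pressure: y_p = y_c + I_c/(y_c·A) = 4.57 + 16.6751/(4.57 × 11.6748) = 4.57 + 0.312538 = 4.88254 m along the plane.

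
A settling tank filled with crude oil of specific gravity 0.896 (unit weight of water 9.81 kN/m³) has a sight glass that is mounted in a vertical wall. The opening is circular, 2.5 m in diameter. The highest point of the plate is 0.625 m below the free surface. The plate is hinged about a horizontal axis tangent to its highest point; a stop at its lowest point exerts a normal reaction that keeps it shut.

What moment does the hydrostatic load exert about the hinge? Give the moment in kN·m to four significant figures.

γ = 0.896 × 9.81 = 8.78976 kN/m³.
The centroid is at the centre, 1.25 m below the top of the plate, so the centroid depth is h_c = 0.625 + 1.25 = 1.875 m.
A = π(1.25)² = 4.90874 m².
Resultant F = γ·h_c·A = 8.78976 × 1.875 × 4.90874 = 80.9 kN.
I_c = πr⁴/4 = π × 1.25⁴/4 = 1.91748 m⁴.
Centre of pressure: y_p = y_c + I_c/(y_c·A) = 1.875 + 1.91748/(1.875 × 4.90874) = 1.875 + 0.208334 = 2.08333 m along the plane.
The resultant acts 1.25 + 0.208334 = 1.45833 m (along the plate) below the hinge at the top edge, so the moment about the hinge is M = F × 1.45833 = 80.9 × 1.45833 = 117.979 kN·m.

M ≈ 118.0 kN·m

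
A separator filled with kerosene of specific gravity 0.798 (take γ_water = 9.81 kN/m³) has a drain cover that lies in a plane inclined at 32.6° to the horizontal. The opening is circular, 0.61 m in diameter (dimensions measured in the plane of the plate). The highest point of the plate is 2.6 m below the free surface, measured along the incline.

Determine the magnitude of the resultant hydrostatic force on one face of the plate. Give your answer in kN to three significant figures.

γ = 0.798 × 9.81 = 7.82838 kN/m³.
Let θ = 32.6° be the plate's angle to the horizontal; measure y along the incline from where the plane meets the free surface. Vertical depth h = y·sinθ with sinθ = 0.538771.
The centroid is at the centre, 0.305 m below the top of the plate, so y_c = 2.6 + 0.305 = 2.905 m and h_c = 2.905 × 0.538771 = 1.56513 m.
A = π(0.305)² = 0.292247 m².
Resultant F = γ·h_c·A = 7.82838 × 1.56513 × 0.292247 = 3.58074 kN.

F ≈ 3.58 kN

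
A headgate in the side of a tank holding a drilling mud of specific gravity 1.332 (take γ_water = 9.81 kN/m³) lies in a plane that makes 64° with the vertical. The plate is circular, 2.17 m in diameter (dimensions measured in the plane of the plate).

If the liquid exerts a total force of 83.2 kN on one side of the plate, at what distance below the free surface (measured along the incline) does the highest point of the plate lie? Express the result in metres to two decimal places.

y_top ≈ 2.84 m

γ = 1.332 × 9.81 = 13.06692 kN/m³.
A = π(1.085)² = 3.69836 m².
From F = γ·h_c·A, the centroid depth is h_c = 83.2/(13.06692 × 3.69836) = 1.72163 m.
The plate makes 64° with the vertical, i.e. θ = 90° − 64° = 26° to the horizontal. Measuring y along the incline from the free-surface line, vertical depth h = y·sinθ with sinθ = 0.438371.
Along the incline, y_c = h_c/sinθ = 1.72163/0.438371 = 3.92734 m.
The centroid is at the centre, 1.085 m below the top of the plate, so the highest point sits at y_top = 3.92734 − 1.085 = 2.84234 m along the incline.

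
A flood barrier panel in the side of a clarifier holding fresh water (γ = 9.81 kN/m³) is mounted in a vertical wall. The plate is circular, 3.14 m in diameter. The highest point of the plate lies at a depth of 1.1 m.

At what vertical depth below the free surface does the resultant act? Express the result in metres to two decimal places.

γ = 9.81 kN/m³.
The centroid is at the centre, 1.57 m below the top of the plate, so the centroid depth is h_c = 1.1 + 1.57 = 2.67 m.
A = π(1.57)² = 7.74371 m².
Resultant F = γ·h_c·A = 9.81 × 2.67 × 7.74371 = 202.829 kN.
I_c = πr⁴/4 = π × 1.57⁴/4 = 4.77187 m⁴.
Centre of pressure: y_p = y_c + I_c/(y_c·A) = 2.67 + 4.77187/(2.67 × 7.74371) = 2.67 + 0.230796 = 2.9008 m along the plane.

h_p = 2.90 m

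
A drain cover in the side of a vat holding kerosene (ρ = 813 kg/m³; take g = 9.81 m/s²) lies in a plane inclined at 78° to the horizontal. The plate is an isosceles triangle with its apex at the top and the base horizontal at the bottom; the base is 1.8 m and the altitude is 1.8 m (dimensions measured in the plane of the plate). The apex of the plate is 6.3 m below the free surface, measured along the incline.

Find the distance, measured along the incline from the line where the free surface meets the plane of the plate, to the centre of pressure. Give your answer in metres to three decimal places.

y_p = 7.524 m

γ = ρg = 813 × 9.81 / 1000 = 7.97553 kN/m³.
Let θ = 78° be the plate's angle to the horizontal; measure y along the incline from where the plane meets the free surface. Vertical depth h = y·sinθ with sinθ = 0.978148.
With the apex up, the centroid sits 2h/3 = 2 × 1.8/3 = 1.2 m below the apex, so y_c = 6.3 + 1.2 = 7.5 m and h_c = 7.5 × 0.978148 = 7.33611 m.
A = ½ × 1.8 × 1.8 = 1.62 m².
Resultant F = γ·h_c·A = 7.97553 × 7.33611 × 1.62 = 94.7852 kN.
I_c = b·h³/36 = 1.8 × 1.8³/36 = 0.2916 m⁴.
Centre of pressure: y_p = y_c + I_c/(y_c·A) = 7.5 + 0.2916/(7.5 × 1.62) = 7.5 + 0.024 = 7.524 m along the plane.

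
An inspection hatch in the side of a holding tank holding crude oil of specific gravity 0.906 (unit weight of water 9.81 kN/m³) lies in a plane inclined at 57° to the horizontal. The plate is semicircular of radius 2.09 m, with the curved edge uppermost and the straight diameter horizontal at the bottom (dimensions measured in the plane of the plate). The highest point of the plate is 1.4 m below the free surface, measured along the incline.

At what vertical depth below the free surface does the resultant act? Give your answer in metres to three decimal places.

h_p = 2.281 m

γ = 0.906 × 9.81 = 8.88786 kN/m³.
Let θ = 57° be the plate's angle to the horizontal; measure y along the incline from where the plane meets the free surface. Vertical depth h = y·sinθ with sinθ = 0.838671.
The centroid lies 4r/(3π) = 0.887024 m above the diameter, so r − 4r/(3π) = 2.09 − 0.887024 = 1.20298 m below the topmost point, so y_c = 1.4 + 1.20298 = 2.60298 m and h_c = 2.60298 × 0.838671 = 2.18304 m.
A = πr²/2 = π × 2.09²/2 = 6.8614 m².
Resultant F = γ·h_c·A = 8.88786 × 2.18304 × 6.8614 = 133.129 kN.
I_c = (π/8 − 8/(9π))·r⁴ = 0.109757 × 2.09⁴ = 2.0942 m⁴.
Centre of pressure: y_p = y_c + I_c/(y_c·A) = 2.60298 + 2.0942/(2.60298 × 6.8614) = 2.60298 + 0.117256 = 2.72024 m along the plane.
Vertically, h_p = y_p·sinθ = 2.72024 × 0.838671 = 2.28139 m.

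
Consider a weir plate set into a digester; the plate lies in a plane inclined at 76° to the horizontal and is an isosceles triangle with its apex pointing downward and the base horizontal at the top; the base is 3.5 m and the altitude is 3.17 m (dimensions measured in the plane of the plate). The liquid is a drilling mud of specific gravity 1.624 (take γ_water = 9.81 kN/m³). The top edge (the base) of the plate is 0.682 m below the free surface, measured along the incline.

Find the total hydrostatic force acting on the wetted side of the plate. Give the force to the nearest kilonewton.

F ≈ 149 kN

γ = 1.624 × 9.81 = 15.93144 kN/m³.
Let θ = 76° be the plate's angle to the horizontal; measure y along the incline from where the plane meets the free surface. Vertical depth h = y·sinθ with sinθ = 0.970296.
With the apex down, the centroid sits h/3 = 3.17/3 = 1.05667 m below the base (the top edge), so y_c = 0.682 + 1.05667 = 1.73867 m and h_c = 1.73867 × 0.970296 = 1.68702 m.
A = ½ × 3.5 × 3.17 = 5.5475 m².
Resultant F = γ·h_c·A = 15.93144 × 1.68702 × 5.5475 = 149.098 kN.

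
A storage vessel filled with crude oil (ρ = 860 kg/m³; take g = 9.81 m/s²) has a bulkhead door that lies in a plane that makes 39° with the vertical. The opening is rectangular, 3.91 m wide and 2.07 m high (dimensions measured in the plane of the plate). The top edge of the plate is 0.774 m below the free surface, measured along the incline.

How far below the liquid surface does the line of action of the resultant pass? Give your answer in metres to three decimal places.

γ = ρg = 860 × 9.81 / 1000 = 8.4366 kN/m³.
The plate makes 39° with the vertical, i.e. θ = 90° − 39° = 51° to the horizontal. Measuring y along the incline from the free-surface line, vertical depth h = y·sinθ with sinθ = 0.777146.
The centroid lies 2.07/2 = 1.035 m below the top edge, so y_c = 0.774 + 1.035 = 1.809 m and h_c = 1.809 × 0.777146 = 1.40586 m.
A = 3.91 × 2.07 = 8.0937 m².
Resultant F = γ·h_c·A = 8.4366 × 1.40586 × 8.0937 = 95.9968 kN.
I_c = b·h³/12 = 3.91 × 2.07³/12 = 2.89006 m⁴.
Centre of pressure: y_p = y_c + I_c/(y_c·A) = 1.809 + 2.89006/(1.809 × 8.0937) = 1.809 + 0.197388 = 2.00639 m along the plane.
Vertically, h_p = y_p·sinθ = 2.00639 × 0.777146 = 1.55926 m.

h_p = 1.559 m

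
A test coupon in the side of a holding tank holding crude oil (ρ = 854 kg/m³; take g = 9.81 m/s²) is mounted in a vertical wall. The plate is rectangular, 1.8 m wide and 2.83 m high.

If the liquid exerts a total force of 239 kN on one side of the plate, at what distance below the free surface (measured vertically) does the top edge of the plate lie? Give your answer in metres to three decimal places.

γ = ρg = 854 × 9.81 / 1000 = 8.37774 kN/m³.
A = 1.8 × 2.83 = 5.094 m².
From F = γ·h_c·A, the centroid depth is h_c = 239/(8.37774 × 5.094) = 5.60031 m.
The centroid lies 2.83/2 = 1.415 m below the top edge, so the top edge sits at h_top = 5.60031 − 1.415 = 4.18531 m below the surface.

d_top ≈ 4.185 m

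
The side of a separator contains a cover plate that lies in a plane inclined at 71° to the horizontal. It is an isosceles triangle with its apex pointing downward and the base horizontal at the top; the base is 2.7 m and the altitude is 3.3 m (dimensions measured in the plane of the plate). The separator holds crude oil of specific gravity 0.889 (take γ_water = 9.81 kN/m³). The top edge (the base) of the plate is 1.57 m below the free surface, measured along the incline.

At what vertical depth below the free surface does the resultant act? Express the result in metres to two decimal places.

γ = 0.889 × 9.81 = 8.72109 kN/m³.
Let θ = 71° be the plate's angle to the horizontal; measure y along the incline from where the plane meets the free surface. Vertical depth h = y·sinθ with sinθ = 0.945519.
With the apex down, the centroid sits h/3 = 3.3/3 = 1.1 m below the base (the top edge), so y_c = 1.57 + 1.1 = 2.67 m and h_c = 2.67 × 0.945519 = 2.52454 m.
A = ½ × 2.7 × 3.3 = 4.455 m².
Resultant F = γ·h_c·A = 8.72109 × 2.52454 × 4.455 = 98.0846 kN.
I_c = b·h³/36 = 2.7 × 3.3³/36 = 2.69528 m⁴.
Centre of pressure: y_p = y_c + I_c/(y_c·A) = 2.67 + 2.69528/(2.67 × 4.455) = 2.67 + 0.226592 = 2.89659 m along the plane.
Vertically, h_p = y_p·sinθ = 2.89659 × 0.945519 = 2.73878 m.

h_p = 2.74 m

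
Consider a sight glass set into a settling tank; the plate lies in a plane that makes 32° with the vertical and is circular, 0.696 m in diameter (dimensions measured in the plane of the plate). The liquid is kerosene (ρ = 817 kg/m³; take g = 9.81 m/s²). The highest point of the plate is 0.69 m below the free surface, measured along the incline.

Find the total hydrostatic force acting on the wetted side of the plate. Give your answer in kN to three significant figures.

F ≈ 2.68 kN

γ = ρg = 817 × 9.81 / 1000 = 8.01477 kN/m³.
The plate makes 32° with the vertical, i.e. θ = 90° − 32° = 58° to the horizontal. Measuring y along the incline from the free-surface line, vertical depth h = y·sinθ with sinθ = 0.848048.
The centroid is at the centre, 0.348 m below the top of the plate, so y_c = 0.69 + 0.348 = 1.038 m and h_c = 1.038 × 0.848048 = 0.880274 m.
A = π(0.348)² = 0.380459 m².
Resultant F = γ·h_c·A = 8.01477 × 0.880274 × 0.380459 = 2.68421 kN.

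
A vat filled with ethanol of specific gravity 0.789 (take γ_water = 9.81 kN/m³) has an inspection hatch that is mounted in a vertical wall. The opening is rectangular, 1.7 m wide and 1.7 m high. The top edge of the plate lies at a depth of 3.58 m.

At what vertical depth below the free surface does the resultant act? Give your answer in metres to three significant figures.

h_p = 4.48 m

γ = 0.789 × 9.81 = 7.74009 kN/m³.
The centroid lies 1.7/2 = 0.85 m below the top edge, so the centroid depth is h_c = 3.58 + 0.85 = 4.43 m.
A = 1.7 × 1.7 = 2.89 m².
Resultant F = γ·h_c·A = 7.74009 × 4.43 × 2.89 = 99.0941 kN.
I_c = b·h³/12 = 1.7 × 1.7³/12 = 0.696008 m⁴.
Centre of pressure: y_p = y_c + I_c/(y_c·A) = 4.43 + 0.696008/(4.43 × 2.89) = 4.43 + 0.0543642 = 4.48436 m along the plane.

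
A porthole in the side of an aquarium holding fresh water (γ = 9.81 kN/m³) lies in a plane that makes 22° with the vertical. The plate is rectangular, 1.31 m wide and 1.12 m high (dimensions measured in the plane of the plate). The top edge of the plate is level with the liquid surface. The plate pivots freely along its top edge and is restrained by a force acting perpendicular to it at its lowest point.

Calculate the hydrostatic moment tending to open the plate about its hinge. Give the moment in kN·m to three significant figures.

γ = 9.81 kN/m³.
The plate makes 22° with the vertical, i.e. θ = 90° − 22° = 68° to the horizontal. Measuring y along the incline from the free-surface line, vertical depth h = y·sinθ with sinθ = 0.927184.
The centroid lies 1.12/2 = 0.56 m below the top edge, so y_c = 0.56 m and h_c = 0.56 × 0.927184 = 0.519223 m.
A = 1.31 × 1.12 = 1.4672 m².
Resultant F = γ·h_c·A = 9.81 × 0.519223 × 1.4672 = 7.4733 kN.
I_c = b·h³/12 = 1.31 × 1.12³/12 = 0.153371 m⁴.
Centre of pressure: y_p = y_c + I_c/(y_c·A) = 0.56 + 0.153371/(0.56 × 1.4672) = 0.56 + 0.186666 = 0.746666 m along the plane.
The resultant acts 0.56 + 0.186666 = 0.746666 m (along the plate) below the hinge at the top edge, so the moment about the hinge is M = F × 0.746666 = 7.4733 × 0.746666 = 5.58006 kN·m.

M ≈ 5.58 kN·m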